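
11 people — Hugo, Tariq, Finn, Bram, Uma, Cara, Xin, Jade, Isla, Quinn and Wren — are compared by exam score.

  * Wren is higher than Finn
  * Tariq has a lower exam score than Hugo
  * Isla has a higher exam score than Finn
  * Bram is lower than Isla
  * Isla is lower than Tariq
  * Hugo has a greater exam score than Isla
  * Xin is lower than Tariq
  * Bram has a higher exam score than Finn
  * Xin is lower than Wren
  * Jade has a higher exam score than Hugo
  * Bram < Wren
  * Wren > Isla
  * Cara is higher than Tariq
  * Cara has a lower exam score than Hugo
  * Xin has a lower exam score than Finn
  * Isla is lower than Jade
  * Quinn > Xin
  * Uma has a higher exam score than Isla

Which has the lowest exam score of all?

Finn is not least since Xin < Finn; Bram is not least since Finn < Bram; Quinn is not least since Xin < Quinn; Isla is not least since Bram < Isla; Uma is not least since Isla < Uma; Tariq is not least since Isla < Tariq; Cara is not least since Tariq < Cara; Hugo is not least since Tariq < Hugo; Jade is not least since Isla < Jade; Wren is not least since Isla < Wren.
Only Xin has nothing below it, so Xin is the lowest exam score.

Xin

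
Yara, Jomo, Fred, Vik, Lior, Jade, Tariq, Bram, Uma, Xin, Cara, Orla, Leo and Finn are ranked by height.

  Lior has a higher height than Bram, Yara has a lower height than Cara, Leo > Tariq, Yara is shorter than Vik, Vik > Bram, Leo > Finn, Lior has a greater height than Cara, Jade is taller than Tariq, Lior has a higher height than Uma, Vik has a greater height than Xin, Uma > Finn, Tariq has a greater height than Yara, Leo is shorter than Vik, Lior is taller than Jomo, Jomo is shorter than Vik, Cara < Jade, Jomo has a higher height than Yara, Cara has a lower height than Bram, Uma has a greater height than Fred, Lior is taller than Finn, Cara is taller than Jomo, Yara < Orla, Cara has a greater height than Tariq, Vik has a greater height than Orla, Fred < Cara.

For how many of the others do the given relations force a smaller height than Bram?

5

Directly below Bram: Cara.
One step further: Yara, Jomo, Fred, Tariq (5 so far).
Nothing else is reachable below Bram; 5 in all.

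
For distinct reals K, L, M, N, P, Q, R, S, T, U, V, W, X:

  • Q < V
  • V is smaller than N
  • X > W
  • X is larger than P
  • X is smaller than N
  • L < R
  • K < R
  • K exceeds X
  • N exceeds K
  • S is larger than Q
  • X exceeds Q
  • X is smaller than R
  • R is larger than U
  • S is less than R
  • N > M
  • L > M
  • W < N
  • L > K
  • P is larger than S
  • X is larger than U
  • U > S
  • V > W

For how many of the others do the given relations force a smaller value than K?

6

Directly below K: X.
One step further: Q, P, W, U (5 so far).
One step further: S (6 so far).
Nothing else is reachable below K; 6 in all.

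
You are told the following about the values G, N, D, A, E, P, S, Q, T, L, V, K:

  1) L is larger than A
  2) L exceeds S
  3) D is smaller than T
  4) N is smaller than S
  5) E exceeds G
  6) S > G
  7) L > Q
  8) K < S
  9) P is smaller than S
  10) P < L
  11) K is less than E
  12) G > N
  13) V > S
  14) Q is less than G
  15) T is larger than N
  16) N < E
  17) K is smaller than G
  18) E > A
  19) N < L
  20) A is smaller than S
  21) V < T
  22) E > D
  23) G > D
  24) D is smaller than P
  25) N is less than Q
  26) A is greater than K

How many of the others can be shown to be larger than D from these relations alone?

The elements the relations force above D are P, G, E, S, V, L, T — no chain reaches any other.
That is 7.

7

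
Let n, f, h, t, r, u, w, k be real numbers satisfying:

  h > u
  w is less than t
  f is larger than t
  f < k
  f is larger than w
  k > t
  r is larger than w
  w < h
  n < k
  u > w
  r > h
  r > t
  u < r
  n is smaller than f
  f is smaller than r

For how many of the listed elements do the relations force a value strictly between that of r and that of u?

The relations place u below r. An element lies strictly between them when it is forced above u and also forced below r.
Above u: {h}. Below r: {w, h, t, n, f}.
Intersection: {h} — 1.

1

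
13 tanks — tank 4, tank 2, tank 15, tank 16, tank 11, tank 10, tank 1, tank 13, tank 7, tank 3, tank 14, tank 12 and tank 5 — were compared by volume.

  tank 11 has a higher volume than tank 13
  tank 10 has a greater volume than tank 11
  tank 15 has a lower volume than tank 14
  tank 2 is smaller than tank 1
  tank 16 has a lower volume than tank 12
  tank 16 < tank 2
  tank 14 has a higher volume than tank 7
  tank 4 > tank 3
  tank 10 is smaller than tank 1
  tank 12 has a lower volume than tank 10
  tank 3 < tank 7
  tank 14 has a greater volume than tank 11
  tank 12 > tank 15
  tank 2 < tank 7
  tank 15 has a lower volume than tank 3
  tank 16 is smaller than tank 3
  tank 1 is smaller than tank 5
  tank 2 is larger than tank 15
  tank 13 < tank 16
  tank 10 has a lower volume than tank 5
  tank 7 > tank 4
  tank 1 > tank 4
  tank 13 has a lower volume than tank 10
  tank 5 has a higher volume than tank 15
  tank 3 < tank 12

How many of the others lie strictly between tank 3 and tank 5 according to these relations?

4

Chaining upward from tank 3 reaches: tank 12, tank 10, tank 4, tank 1, tank 7, tank 14.
Chaining downward from tank 5 reaches: tank 13, tank 15, tank 16, tank 2, tank 12, tank 11, tank 10, tank 4, tank 1.
Strictly between tank 3 and tank 5 are those in both lists: tank 12, tank 10, tank 4, tank 1 — 4 elements.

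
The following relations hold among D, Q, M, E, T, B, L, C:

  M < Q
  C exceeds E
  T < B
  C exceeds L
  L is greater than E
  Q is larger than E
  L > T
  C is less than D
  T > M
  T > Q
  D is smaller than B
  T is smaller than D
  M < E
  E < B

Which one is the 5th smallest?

L

Chaining the given pairs: M < E < Q < T < L < C < D < B.
The 5th smallest is L.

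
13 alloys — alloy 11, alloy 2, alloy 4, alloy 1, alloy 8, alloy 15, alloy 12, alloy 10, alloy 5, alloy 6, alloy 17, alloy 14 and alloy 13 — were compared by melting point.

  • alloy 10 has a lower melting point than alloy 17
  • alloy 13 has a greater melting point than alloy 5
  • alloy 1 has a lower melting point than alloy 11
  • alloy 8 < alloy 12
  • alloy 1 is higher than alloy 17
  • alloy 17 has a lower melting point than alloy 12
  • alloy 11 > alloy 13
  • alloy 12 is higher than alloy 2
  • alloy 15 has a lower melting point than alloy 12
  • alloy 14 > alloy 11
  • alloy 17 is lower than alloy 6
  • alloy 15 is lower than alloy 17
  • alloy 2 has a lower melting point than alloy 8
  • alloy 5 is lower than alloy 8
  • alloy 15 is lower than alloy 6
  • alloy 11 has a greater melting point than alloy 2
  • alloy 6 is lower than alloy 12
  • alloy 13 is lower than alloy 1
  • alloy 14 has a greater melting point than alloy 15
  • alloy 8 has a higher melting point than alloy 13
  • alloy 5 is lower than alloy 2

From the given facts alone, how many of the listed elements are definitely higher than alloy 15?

6

From alloy 15 the given relations immediately reach alloy 17, alloy 6, alloy 14, alloy 12.
From those, alloy 1 — 5 in total.
From those, alloy 11 — 6 in total.
No other element is forced above alloy 15 by the given relations, so the count is 6.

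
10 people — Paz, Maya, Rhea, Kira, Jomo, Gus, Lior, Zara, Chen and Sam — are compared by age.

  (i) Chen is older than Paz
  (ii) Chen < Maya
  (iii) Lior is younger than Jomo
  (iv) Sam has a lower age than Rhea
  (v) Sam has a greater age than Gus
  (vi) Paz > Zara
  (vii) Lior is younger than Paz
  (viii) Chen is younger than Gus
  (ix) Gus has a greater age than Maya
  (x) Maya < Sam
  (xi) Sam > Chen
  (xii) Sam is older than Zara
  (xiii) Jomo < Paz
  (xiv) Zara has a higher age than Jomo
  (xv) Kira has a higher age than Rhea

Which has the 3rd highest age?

Sam

The consecutive relations fix a unique order: Lior < Jomo < Zara < Paz < Chen < Maya < Gus < Sam < Rhea < Kira.
The 3rd largest is Sam.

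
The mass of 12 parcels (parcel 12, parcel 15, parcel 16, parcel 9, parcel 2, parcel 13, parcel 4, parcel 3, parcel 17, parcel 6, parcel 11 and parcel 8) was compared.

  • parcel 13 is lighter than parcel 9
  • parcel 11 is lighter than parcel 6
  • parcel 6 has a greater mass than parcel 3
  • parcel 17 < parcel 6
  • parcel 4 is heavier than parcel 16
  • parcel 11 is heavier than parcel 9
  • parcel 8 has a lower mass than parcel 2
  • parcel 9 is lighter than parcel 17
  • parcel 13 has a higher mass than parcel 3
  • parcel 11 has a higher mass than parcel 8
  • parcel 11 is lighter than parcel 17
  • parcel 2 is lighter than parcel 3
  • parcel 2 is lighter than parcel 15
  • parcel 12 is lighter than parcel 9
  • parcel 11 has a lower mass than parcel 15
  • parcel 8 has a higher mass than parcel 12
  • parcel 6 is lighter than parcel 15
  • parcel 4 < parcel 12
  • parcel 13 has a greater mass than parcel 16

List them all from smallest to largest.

Nothing is placed below parcel 16, so it is least; from there parcel 16 < parcel 4; parcel 4 < parcel 12; parcel 12 < parcel 8; parcel 8 < parcel 2; parcel 2 < parcel 3; parcel 3 < parcel 13; parcel 13 < parcel 9; parcel 9 < parcel 11; parcel 11 < parcel 17; parcel 17 < parcel 6; parcel 6 < parcel 15, each given directly.

parcel 16 < parcel 4 < parcel 12 < parcel 8 < parcel 2 < parcel 3 < parcel 13 < parcel 9 < parcel 11 < parcel 17 < parcel 6 < parcel 15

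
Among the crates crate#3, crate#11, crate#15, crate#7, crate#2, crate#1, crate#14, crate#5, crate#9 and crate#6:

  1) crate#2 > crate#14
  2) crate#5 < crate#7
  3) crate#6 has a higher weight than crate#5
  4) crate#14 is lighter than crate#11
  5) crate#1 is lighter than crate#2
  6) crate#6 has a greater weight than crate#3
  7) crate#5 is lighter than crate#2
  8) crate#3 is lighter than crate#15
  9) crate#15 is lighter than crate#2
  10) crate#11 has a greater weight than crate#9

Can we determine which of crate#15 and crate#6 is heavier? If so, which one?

undetermined

Following every chain through crate#15: above crate#15 we get crate#2; below crate#15 we get crate#3.
crate#6 is not reached, and no chain runs the other way from crate#6 to crate#15.
So the given relations leave the order of crate#15 and crate#6 undetermined.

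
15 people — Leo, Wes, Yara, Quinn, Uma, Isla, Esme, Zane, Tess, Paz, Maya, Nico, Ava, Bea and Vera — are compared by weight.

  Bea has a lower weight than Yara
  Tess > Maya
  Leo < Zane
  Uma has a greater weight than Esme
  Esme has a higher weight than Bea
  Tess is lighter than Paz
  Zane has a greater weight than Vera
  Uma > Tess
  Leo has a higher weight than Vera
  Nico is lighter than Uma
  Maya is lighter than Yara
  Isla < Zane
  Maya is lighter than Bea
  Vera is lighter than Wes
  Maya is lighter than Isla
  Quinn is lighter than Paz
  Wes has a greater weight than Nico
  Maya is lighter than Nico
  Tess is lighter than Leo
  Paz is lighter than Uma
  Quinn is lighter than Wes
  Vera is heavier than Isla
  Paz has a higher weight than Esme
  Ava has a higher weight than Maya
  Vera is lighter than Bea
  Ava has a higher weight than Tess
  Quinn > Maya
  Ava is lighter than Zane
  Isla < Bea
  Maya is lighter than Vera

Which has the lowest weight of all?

Chaining upward from Maya: directly above it, Nico, Isla, Quinn, Vera, Bea, Tess, Ava, Yara; then Esme, Paz, Leo, Uma, Wes, Zane.
That covers every other element, and nothing is given below Maya, so Maya is the lowest weight.

Maya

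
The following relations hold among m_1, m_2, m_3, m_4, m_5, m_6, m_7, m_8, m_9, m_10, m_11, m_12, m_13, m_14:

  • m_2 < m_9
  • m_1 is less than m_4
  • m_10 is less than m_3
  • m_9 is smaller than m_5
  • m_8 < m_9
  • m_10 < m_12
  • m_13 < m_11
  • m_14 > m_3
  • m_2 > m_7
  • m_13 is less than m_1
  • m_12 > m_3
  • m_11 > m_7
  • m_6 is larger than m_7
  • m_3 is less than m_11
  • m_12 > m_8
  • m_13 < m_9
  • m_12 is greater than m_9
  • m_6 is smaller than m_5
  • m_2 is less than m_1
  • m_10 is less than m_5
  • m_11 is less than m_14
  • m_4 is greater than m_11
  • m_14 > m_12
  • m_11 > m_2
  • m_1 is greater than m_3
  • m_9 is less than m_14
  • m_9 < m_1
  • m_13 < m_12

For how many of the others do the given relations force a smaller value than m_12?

7

The elements the relations force below m_12 are m_7, m_8, m_2, m_13, m_9, m_10, m_3 — no chain reaches any other.
That is 7.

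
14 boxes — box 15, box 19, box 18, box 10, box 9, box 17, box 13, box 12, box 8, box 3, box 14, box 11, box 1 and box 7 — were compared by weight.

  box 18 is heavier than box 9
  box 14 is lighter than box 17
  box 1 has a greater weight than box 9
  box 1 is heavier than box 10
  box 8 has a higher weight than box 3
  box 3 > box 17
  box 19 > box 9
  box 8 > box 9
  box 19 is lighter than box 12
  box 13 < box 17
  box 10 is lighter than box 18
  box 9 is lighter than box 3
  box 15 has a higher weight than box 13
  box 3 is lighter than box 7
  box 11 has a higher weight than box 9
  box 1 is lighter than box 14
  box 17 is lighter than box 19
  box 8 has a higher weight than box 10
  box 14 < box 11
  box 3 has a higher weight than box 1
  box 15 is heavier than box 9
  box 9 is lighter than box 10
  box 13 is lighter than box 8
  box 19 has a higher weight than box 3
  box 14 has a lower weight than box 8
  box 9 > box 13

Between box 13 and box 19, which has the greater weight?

The relevant relations are box 13 < box 9; box 9 < box 10; box 10 < box 1; box 1 < box 14; box 14 < box 17; box 17 < box 3; box 3 < box 19.
Together: box 13 < box 9 < box 10 < box 1 < box 14 < box 17 < box 3 < box 19.
So box 13 < box 19; box 19 is the heavier of the two.

box 19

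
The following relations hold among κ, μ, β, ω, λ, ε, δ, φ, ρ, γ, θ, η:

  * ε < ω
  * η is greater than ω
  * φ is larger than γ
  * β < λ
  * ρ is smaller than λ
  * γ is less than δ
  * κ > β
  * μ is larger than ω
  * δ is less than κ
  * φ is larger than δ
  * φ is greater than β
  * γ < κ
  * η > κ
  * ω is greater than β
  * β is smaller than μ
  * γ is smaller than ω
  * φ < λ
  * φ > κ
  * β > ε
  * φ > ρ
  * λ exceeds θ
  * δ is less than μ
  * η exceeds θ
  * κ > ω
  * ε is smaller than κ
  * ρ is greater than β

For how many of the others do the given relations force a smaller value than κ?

5

From κ the given relations immediately reach ε, β, γ, δ, ω.
No other element is forced below κ by the given relations, so the count is 5.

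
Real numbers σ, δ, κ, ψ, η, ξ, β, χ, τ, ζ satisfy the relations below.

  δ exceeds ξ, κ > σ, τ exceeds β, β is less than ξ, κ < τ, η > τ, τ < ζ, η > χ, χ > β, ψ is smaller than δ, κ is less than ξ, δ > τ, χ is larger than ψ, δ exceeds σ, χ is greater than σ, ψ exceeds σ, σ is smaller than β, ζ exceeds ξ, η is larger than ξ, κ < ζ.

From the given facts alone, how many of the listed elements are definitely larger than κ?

Directly above κ: τ, ξ, ζ.
One step further: η, δ (5 so far).
No other element is forced above κ by the given relations, so the count is 5.

5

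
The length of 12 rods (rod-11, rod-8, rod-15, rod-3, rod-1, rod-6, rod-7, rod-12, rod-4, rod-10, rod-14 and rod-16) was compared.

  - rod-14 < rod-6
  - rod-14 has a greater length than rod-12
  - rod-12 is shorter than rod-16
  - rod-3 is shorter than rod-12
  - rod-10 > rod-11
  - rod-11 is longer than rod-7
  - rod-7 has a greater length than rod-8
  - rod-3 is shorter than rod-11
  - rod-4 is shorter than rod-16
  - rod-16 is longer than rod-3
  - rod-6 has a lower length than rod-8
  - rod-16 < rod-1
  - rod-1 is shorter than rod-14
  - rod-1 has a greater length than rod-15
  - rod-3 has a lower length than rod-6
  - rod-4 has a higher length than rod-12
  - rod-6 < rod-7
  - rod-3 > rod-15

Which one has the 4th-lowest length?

rod-4

Piecing the relations together gives one ordering: rod-15 < rod-3 < rod-12 < rod-4 < rod-16 < rod-1 < rod-14 < rod-6 < rod-8 < rod-7 < rod-11 < rod-10.
Counting 4 from the smallest end gives rod-4.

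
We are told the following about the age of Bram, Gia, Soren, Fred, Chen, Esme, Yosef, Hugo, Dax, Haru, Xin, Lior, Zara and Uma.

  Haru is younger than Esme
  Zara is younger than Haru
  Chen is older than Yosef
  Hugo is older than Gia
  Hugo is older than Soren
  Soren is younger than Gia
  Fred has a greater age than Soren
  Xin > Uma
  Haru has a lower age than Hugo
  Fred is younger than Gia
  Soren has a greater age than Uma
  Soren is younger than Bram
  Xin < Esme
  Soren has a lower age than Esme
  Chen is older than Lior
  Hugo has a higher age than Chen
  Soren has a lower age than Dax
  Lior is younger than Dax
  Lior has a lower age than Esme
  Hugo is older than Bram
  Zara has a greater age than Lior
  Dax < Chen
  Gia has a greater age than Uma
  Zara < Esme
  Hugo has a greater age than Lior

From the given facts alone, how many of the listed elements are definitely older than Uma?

9

Directly above Uma: Xin, Soren, Gia.
One step further: Fred, Bram, Dax, Esme, Hugo (8 so far).
One step further: Chen (9 so far).
No other element is forced above Uma by the given relations, so the count is 9.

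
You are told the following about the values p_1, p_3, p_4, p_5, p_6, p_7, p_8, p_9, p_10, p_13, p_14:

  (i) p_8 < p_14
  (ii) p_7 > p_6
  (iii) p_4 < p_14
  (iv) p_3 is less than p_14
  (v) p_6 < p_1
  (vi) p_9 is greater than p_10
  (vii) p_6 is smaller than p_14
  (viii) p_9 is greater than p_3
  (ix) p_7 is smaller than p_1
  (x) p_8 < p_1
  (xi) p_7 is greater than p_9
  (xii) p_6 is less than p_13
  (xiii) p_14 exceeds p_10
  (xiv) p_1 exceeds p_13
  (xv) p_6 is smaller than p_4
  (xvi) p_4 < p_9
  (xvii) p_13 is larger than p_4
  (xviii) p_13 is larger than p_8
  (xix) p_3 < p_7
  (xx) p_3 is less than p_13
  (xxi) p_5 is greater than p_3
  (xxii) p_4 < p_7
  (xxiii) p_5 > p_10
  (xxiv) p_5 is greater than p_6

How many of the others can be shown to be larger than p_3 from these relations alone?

6

From p_3 the given relations immediately reach p_9, p_7, p_13, p_14, p_5.
From those, p_1 — 6 in total.
Nothing else is reachable above p_3; 6 in all.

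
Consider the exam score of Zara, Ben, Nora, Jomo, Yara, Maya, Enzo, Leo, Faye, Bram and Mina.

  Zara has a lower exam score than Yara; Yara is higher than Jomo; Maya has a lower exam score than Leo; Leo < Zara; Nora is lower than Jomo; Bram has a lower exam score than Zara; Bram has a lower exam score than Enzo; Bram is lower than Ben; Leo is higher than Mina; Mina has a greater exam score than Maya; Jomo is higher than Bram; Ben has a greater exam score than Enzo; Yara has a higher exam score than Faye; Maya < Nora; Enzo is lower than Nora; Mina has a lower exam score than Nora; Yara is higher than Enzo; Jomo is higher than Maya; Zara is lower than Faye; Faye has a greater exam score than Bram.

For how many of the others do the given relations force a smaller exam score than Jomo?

5

The elements the relations force below Jomo are Maya, Bram, Mina, Enzo, Nora — no chain reaches any other.
That is 5.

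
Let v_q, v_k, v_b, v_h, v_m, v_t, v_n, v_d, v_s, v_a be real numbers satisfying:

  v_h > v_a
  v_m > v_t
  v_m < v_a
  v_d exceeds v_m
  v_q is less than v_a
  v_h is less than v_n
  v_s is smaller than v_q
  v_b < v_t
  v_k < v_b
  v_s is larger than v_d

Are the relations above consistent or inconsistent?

Every relation is compatible with v_k < v_b < v_t < v_m < v_d < v_s < v_q < v_a < v_h < v_n; the set is consistent.

consistent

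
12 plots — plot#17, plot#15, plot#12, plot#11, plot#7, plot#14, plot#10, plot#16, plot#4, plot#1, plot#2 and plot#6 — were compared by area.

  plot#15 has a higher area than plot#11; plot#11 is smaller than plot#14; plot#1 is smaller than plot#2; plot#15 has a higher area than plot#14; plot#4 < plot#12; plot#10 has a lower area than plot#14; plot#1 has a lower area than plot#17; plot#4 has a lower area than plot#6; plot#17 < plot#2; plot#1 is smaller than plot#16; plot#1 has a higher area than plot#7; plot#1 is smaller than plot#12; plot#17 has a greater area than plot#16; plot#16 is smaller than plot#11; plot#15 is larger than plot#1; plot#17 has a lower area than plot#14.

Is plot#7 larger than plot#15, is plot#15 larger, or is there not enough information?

plot#7 < plot#1 and plot#1 < plot#16 give plot#7 < plot#16.
With plot#16 < plot#11: plot#7 < plot#1 < plot#16 < plot#11.
With plot#11 < plot#15: plot#7 < plot#1 < plot#16 < plot#11 < plot#15.
So plot#15 is larger.

plot#15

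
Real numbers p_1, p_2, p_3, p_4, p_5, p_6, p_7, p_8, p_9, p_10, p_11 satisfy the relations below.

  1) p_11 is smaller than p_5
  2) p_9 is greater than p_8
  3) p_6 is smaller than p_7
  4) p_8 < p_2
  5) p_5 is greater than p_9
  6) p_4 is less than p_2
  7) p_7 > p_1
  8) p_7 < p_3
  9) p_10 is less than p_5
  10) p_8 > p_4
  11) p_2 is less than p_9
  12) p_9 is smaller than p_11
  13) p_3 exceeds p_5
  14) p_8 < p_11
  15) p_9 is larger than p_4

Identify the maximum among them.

Chaining downward from p_3: directly below it, p_7, p_5; then p_6, p_1, p_10, p_9, p_11; then p_4, p_8, p_2.
That covers every other element, and nothing is given above p_3, so p_3 is the maximum.

p_3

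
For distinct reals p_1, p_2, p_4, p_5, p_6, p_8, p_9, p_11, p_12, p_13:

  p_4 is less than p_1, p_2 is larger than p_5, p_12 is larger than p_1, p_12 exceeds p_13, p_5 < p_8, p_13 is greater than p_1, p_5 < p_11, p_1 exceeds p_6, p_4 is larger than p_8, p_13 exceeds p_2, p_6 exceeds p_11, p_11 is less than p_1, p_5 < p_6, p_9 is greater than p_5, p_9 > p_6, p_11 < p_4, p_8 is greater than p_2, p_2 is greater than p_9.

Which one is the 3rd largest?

Chaining the given pairs: p_5 < p_11 < p_6 < p_9 < p_2 < p_8 < p_4 < p_1 < p_13 < p_12.
Counting 3 from the largest end gives p_1.

p_1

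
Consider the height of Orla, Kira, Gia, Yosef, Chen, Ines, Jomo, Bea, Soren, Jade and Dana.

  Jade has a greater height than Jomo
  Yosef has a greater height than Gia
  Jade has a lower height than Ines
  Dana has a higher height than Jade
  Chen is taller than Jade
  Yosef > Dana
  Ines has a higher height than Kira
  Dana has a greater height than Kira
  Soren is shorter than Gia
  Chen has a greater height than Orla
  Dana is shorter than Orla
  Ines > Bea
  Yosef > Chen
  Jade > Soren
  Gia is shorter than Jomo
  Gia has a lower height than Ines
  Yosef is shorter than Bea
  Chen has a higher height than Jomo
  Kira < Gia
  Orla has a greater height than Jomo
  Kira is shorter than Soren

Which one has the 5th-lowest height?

The consecutive relations fix a unique order: Kira < Soren < Gia < Jomo < Jade < Dana < Orla < Chen < Yosef < Bea < Ines.
Counting 5 from the smallest end gives Jade.

Jade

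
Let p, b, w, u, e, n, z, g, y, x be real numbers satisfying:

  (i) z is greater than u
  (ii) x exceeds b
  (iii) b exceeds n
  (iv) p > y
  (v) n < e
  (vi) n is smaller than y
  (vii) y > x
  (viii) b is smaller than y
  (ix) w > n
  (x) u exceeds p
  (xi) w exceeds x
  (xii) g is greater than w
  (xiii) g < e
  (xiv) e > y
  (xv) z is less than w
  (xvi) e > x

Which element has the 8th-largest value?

Piecing the relations together gives one ordering: n < b < x < y < p < u < z < w < g < e.
Counting 8 from the largest end gives x.

x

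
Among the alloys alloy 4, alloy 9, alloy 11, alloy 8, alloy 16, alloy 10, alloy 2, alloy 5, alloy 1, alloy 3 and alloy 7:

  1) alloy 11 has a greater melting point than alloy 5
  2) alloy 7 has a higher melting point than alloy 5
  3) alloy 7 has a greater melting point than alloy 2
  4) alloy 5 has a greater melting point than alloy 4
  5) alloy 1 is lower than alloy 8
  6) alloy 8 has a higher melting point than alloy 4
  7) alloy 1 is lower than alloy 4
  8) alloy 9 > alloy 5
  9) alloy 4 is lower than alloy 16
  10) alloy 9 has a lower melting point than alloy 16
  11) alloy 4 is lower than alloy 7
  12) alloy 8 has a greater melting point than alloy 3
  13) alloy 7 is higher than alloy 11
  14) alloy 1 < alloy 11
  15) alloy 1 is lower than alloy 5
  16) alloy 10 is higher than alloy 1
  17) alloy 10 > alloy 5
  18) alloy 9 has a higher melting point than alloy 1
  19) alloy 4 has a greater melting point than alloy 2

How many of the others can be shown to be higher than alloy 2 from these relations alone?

The elements the relations force above alloy 2 are alloy 4, alloy 5, alloy 11, alloy 10, alloy 9, alloy 7, alloy 8, alloy 16 — no chain reaches any other.
That is 8.

8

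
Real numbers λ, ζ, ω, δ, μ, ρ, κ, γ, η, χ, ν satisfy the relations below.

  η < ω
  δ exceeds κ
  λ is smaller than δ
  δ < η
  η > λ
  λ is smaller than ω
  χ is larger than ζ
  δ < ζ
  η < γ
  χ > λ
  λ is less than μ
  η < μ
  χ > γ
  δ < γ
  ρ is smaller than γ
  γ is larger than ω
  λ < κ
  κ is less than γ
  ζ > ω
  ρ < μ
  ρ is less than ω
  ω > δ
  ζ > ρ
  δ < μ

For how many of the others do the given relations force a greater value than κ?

7

From κ the given relations immediately reach δ, γ.
From those, η, μ, ω, ζ, χ — 7 in total.
Nothing else is reachable above κ; 7 in all.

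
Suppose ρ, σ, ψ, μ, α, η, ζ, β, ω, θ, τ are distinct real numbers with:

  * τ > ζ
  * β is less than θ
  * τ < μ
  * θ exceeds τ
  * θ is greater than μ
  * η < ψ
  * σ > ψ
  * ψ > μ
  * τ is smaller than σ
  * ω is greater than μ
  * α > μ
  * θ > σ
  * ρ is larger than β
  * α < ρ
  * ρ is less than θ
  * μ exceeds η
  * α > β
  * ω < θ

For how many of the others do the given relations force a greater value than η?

7

The elements the relations force above η are μ, ψ, α, σ, ρ, ω, θ — no chain reaches any other.
That is 7.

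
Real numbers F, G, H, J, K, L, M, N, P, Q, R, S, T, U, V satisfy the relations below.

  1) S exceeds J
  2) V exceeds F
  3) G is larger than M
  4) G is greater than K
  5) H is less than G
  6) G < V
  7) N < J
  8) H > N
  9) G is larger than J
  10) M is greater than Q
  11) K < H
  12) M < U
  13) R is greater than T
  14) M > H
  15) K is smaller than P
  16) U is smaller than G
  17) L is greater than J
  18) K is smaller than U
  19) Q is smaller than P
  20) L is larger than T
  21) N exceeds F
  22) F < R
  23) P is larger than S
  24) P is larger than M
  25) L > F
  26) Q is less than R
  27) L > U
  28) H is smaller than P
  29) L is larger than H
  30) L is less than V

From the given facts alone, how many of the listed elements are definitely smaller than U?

6

From U the given relations immediately reach K, M.
From those, Q, H — 4 in total.
From those, N — 5 in total.
From those, F — 6 in total.
No other element is forced below U by the given relations, so the count is 6.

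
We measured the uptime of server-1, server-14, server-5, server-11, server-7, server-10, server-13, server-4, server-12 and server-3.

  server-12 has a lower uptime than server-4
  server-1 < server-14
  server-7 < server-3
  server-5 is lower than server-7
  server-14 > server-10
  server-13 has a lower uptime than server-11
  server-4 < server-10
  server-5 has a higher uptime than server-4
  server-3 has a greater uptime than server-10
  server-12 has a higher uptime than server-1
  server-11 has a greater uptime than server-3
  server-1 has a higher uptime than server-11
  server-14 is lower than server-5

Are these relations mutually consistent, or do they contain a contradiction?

We have server-3 < server-11 stated directly, yet also server-11 < server-1 < server-12 < server-4 < server-10 < server-14 < server-5 < server-7 < server-3 by chaining the others — so server-11 < server-3. Contradiction.

inconsistent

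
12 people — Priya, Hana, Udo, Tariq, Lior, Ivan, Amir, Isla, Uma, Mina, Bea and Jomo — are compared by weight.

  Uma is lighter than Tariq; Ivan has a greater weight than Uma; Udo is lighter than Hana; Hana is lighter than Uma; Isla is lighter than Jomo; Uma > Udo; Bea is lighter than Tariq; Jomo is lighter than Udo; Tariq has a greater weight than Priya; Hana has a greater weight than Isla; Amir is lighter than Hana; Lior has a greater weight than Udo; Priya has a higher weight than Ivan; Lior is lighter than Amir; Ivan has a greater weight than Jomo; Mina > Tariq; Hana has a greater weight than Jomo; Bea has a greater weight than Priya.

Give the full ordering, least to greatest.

Isla < Jomo < Udo < Lior < Amir < Hana < Uma < Ivan < Priya < Bea < Tariq < Mina

Each adjacent pair is fixed by a given relation: Isla < Jomo; Jomo < Udo; Udo < Lior; Lior < Amir; Amir < Hana; Hana < Uma; Uma < Ivan; Ivan < Priya; Priya < Bea; Bea < Tariq; Tariq < Mina. Chaining them end to end gives the full order.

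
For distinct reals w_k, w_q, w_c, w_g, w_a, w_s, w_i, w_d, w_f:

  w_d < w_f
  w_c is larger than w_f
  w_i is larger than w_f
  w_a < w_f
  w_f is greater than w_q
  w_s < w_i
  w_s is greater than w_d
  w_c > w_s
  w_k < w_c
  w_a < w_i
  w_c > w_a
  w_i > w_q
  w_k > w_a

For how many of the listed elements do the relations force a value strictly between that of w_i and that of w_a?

Chaining upward from w_a reaches: w_f, w_k, w_c.
Chaining downward from w_i reaches: w_d, w_s, w_q, w_f.
Strictly between w_a and w_i are those in both lists: w_f — 1 element.

1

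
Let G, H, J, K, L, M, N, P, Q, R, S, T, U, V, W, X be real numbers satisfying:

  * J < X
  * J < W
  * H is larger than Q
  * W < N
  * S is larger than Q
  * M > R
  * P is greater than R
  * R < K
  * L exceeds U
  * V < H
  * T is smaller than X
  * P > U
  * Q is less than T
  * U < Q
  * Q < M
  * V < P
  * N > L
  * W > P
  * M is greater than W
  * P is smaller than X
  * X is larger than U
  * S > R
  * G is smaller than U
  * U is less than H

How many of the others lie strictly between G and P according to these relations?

Chaining upward from G reaches: U, Q, L, T, X, H, W, S, M, N.
Chaining downward from P reaches: V, R, U.
Strictly between G and P are those in both lists: U — 1 element.

1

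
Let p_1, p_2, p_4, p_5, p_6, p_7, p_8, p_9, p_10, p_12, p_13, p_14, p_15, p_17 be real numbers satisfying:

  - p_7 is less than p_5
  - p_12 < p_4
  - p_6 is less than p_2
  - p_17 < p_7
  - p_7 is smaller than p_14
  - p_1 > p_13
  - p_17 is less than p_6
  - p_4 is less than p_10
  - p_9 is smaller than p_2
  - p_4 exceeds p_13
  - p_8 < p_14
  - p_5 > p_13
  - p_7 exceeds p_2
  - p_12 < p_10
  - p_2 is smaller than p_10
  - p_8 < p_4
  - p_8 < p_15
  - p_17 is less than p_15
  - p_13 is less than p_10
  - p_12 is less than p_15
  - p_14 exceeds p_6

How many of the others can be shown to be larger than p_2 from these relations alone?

Directly above p_2: p_7, p_10.
One step further: p_5, p_14 (4 so far).
Nothing else is reachable above p_2; 4 in all.

4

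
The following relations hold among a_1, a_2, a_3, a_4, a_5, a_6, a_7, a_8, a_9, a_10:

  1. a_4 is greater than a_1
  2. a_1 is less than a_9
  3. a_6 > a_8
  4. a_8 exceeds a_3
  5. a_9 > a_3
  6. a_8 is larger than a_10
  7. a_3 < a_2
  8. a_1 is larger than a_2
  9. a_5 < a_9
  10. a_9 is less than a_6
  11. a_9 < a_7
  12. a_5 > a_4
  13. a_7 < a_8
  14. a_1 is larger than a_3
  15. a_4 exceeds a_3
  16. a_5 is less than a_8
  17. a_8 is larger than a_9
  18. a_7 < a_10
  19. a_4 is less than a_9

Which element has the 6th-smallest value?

The consecutive relations fix a unique order: a_3 < a_2 < a_1 < a_4 < a_5 < a_9 < a_7 < a_10 < a_8 < a_6.
Counting 6 from the smallest end gives a_9.

a_9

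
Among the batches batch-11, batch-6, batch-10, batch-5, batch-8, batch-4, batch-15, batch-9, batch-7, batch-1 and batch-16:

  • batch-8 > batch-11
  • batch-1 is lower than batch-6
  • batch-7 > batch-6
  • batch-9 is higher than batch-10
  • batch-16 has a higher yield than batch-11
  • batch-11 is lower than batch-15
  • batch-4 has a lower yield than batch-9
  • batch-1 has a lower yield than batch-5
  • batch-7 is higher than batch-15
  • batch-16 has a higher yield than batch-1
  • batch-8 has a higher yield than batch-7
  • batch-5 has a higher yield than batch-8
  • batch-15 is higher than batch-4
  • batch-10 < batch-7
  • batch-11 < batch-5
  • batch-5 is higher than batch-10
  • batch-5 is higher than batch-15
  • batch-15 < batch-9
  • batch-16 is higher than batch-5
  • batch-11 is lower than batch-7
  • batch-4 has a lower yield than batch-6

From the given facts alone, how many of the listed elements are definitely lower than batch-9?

Directly below batch-9: batch-4, batch-15, batch-10.
One step further: batch-11 (4 so far).
No other element is forced below batch-9 by the given relations, so the count is 4.

4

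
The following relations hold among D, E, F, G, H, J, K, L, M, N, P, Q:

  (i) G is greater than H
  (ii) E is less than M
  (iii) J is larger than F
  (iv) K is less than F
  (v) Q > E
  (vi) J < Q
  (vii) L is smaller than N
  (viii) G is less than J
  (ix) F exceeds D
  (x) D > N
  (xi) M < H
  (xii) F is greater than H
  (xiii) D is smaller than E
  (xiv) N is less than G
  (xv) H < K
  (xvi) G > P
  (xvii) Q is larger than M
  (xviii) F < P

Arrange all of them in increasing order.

L < N < D < E < M < H < K < F < P < G < J < Q

Each adjacent pair is fixed by a given relation: L < N; N < D; D < E; E < M; M < H; H < K; K < F; F < P; P < G; G < J; J < Q. Chaining them end to end gives the full order.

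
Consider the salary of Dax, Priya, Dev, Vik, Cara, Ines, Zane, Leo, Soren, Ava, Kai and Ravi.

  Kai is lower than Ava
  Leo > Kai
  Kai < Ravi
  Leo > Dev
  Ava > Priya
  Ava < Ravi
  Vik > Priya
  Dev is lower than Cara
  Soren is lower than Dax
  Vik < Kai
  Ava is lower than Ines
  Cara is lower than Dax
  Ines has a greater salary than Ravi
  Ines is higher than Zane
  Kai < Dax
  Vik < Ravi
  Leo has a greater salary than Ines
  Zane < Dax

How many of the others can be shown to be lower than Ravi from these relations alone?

4

The elements the relations force below Ravi are Priya, Vik, Kai, Ava — no chain reaches any other.
That is 4.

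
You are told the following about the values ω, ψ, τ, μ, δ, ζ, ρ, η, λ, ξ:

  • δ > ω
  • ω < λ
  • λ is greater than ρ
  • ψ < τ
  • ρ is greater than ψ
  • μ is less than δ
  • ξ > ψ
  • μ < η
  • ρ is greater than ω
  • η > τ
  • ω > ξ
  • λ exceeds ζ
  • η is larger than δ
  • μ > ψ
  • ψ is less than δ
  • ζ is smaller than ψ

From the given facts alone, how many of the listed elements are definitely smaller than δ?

5

From δ the given relations immediately reach ψ, ω, μ.
From those, ζ, ξ — 5 in total.
No other element is forced below δ by the given relations, so the count is 5.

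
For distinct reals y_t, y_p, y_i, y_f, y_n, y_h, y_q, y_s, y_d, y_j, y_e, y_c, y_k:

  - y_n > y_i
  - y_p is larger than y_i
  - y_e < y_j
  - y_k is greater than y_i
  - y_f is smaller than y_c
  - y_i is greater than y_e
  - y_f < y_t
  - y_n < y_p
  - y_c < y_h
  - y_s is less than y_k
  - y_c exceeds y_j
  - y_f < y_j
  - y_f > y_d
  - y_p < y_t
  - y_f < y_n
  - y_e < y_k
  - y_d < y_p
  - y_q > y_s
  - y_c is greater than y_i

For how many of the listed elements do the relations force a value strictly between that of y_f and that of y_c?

The relations place y_f below y_c. An element lies strictly between them when it is forced above y_f and also forced below y_c.
Above y_f: {y_n, y_p, y_j, y_t, y_h}. Below y_c: {y_d, y_e, y_i, y_j}.
Intersection: {y_j} — 1.

1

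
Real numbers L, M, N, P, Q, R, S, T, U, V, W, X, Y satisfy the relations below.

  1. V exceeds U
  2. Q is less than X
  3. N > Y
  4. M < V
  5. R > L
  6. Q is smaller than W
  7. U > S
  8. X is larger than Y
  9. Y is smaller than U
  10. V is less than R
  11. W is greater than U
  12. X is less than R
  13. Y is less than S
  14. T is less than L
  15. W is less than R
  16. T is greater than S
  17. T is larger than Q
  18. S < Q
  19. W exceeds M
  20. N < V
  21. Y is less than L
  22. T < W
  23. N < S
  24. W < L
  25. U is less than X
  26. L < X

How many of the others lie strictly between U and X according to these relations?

Chaining upward from U reaches: W, V, L, R.
Chaining downward from X reaches: Y, M, N, S, Q, T, W, L.
Strictly between U and X are those in both lists: W, L — 2 elements.

2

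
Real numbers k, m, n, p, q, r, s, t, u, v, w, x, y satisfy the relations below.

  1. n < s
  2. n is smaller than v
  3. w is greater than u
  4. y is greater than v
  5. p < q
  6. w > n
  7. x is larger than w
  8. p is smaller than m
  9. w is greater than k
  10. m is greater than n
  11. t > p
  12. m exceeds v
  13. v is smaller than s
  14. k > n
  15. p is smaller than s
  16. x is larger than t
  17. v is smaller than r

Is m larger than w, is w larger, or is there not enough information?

Following every chain through m: below m we get p, n, v.
w is not reached, and no chain runs the other way from w to m.
So the given relations leave the order of m and w undetermined.

undetermined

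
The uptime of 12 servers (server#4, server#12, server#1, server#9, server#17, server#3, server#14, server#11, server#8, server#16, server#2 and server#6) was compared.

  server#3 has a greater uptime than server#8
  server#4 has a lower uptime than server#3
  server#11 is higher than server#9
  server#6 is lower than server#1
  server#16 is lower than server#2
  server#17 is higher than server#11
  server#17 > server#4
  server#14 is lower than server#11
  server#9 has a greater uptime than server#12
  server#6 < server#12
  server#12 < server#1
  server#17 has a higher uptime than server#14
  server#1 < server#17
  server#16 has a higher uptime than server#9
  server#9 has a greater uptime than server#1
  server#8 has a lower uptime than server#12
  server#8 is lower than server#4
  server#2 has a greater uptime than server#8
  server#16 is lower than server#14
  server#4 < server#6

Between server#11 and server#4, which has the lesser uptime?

Link the given pairs in sequence: server#4 < server#6; server#6 < server#12; server#12 < server#1; server#1 < server#9; server#9 < server#16; server#16 < server#14; server#14 < server#11.
Together: server#4 < server#6 < server#12 < server#1 < server#9 < server#16 < server#14 < server#11.
So server#4 < server#11; server#4 is the lower of the two.

server#4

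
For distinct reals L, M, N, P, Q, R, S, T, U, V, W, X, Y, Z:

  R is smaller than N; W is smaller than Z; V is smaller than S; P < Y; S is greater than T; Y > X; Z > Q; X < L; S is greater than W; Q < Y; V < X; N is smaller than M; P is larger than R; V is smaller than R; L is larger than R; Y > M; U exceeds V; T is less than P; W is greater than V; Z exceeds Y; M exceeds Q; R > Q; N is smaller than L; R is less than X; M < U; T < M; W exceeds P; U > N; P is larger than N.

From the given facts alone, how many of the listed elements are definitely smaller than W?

6

The elements the relations force below W are V, T, Q, R, N, P — no chain reaches any other.
That is 6.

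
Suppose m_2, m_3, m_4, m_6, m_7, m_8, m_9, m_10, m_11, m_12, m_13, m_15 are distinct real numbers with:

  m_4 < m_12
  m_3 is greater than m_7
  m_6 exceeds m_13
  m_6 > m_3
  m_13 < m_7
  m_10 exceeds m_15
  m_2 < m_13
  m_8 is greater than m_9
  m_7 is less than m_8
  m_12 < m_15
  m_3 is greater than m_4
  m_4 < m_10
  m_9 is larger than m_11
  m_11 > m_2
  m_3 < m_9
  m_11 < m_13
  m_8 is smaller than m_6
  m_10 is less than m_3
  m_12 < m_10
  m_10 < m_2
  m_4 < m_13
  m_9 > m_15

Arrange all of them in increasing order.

Each adjacent pair is fixed by a given relation: m_4 < m_12; m_12 < m_15; m_15 < m_10; m_10 < m_2; m_2 < m_11; m_11 < m_13; m_13 < m_7; m_7 < m_3; m_3 < m_9; m_9 < m_8; m_8 < m_6. Chaining them end to end gives the full order.

m_4 < m_12 < m_15 < m_10 < m_2 < m_11 < m_13 < m_7 < m_3 < m_9 < m_8 < m_6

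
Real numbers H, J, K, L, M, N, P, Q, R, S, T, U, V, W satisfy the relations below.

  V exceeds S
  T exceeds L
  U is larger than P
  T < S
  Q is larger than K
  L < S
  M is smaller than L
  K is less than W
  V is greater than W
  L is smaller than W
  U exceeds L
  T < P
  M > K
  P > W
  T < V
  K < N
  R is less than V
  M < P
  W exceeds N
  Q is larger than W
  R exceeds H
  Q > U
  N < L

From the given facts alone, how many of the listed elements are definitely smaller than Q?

8

The elements the relations force below Q are K, M, N, L, T, W, P, U — no chain reaches any other.
That is 8.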